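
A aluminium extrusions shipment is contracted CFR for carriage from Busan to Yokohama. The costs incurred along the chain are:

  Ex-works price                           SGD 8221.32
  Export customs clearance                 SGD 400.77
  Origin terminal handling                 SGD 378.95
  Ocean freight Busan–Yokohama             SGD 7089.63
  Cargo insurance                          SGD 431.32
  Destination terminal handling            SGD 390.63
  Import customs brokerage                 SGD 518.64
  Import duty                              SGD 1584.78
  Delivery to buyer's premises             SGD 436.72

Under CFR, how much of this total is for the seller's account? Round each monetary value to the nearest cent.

CFR: the seller pays costs through ocean freight to the destination port, but not insurance.
Seller's account: goods 8221.32 + export clearance 400.77 + origin terminal 378.95 + freight 7089.63 = 16090.67
Buyer's account: insurance 431.32 + destination terminal 390.63 + brokerage 518.64 + duty 1584.78 + delivery 436.72 = 3362.09

Seller's account: SGD 16090.67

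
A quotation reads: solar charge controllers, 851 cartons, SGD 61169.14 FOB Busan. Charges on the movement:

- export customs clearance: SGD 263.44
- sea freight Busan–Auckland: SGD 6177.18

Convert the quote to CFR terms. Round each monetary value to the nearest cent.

CFR price: SGD 67346.32

Not relevant to the conversion: export clearance — on the seller under both FOB and CFR; already in the FOB price and stays in the CFR price.
From FOB to CFR, the seller additionally bears: freight.
CFR price = 61169.14 + 6177.18 = 67346.32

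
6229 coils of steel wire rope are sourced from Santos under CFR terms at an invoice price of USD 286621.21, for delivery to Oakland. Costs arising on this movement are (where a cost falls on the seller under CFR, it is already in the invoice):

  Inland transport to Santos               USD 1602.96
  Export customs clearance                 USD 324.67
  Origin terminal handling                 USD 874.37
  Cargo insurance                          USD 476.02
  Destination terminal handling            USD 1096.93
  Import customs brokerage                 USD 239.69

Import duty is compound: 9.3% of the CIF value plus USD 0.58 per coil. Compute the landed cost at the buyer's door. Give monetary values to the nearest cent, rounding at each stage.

Total landed cost: USD 318746.71

CFR: the seller pays costs through ocean freight to the destination port, but not insurance.
Already in the invoice (seller's account under CFR): inland to port, export clearance, origin terminal — exclude.
CIF value = CFR price + insurance = 286621.21 + 476.02 = 287097.23
Ad valorem component: 287097.23 × 9.3% = 26700.04
Specific component: 6229 × 0.58 = 3612.82
Import duty = 26700.04 + 3612.82 = 30312.86
Buyer bears: insurance 476.02 + destination terminal 1096.93 + brokerage 239.69 + duty 30312.86 = 32125.50
Landed cost = invoice 286621.21 + 32125.50 = 318746.71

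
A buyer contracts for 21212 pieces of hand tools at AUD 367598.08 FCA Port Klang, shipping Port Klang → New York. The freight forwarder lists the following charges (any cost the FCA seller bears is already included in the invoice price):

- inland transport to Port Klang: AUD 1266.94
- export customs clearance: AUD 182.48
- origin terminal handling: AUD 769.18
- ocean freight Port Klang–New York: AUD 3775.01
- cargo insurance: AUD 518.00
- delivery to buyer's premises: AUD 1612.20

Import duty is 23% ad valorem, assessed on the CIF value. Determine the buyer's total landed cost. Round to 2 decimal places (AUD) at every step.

Total landed cost: AUD 459984.33

FCA: the seller delivers export-cleared goods to the carrier; the buyer bears costs from that point.
Already in the invoice (seller's account under FCA): inland to port, export clearance — exclude.
CIF value = FCA price + origin terminal + freight + insurance = 367598.08 + 769.18 + 3775.01 + 518.00 = 372660.27
Import duty = 372660.27 × 23% = 85711.86
Buyer bears: origin terminal 769.18 + freight 3775.01 + insurance 518.00 + delivery 1612.20 + duty 85711.86 = 92386.25
Landed cost = invoice 367598.08 + 92386.25 = 459984.33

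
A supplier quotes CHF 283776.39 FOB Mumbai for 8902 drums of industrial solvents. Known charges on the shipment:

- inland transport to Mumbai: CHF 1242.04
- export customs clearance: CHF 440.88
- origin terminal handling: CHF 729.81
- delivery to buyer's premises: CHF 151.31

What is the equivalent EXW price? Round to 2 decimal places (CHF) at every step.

Not relevant to the conversion: delivery — on the buyer under both terms; not part of either seller's price.
From FOB to EXW, the seller no longer bears: inland to port, export clearance, origin terminal.
EXW price = 283776.39 − 1242.04 − 440.88 − 729.81 = 281363.66

EXW price: CHF 281363.66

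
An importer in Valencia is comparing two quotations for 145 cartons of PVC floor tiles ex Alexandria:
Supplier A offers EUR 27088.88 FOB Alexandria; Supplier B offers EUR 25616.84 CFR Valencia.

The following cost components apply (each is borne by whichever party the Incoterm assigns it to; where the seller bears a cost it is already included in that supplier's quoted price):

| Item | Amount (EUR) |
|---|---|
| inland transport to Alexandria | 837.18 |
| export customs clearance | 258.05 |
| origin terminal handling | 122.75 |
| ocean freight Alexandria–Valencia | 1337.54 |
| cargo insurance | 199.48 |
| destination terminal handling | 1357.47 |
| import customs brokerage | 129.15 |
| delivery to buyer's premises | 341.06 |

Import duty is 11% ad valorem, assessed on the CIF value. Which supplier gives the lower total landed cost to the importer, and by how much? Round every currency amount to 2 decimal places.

Supplier B is cheaper by EUR 3118.63

Supplier A (FOB):
CIF value = FOB price + freight + insurance = 27088.88 + 1337.54 + 199.48 = 28625.90
Import duty = 28625.90 × 11% = 3148.85
Buyer bears (A): 1337.54 + 199.48 + 1357.47 + 129.15 + 341.06 = 3364.70
Landed cost (A) = invoice 27088.88 + 3364.70 + duty 3148.85 = 33602.43
Supplier B (CFR):
CIF value = CFR price + insurance = 25616.84 + 199.48 = 25816.32
Import duty = 25816.32 × 11% = 2839.80
Buyer bears (B): 199.48 + 1357.47 + 129.15 + 341.06 = 2027.16
Landed cost (B) = invoice 25616.84 + 2027.16 + duty 2839.80 = 30483.80
Difference = |33602.43 − 30483.80| = 3118.63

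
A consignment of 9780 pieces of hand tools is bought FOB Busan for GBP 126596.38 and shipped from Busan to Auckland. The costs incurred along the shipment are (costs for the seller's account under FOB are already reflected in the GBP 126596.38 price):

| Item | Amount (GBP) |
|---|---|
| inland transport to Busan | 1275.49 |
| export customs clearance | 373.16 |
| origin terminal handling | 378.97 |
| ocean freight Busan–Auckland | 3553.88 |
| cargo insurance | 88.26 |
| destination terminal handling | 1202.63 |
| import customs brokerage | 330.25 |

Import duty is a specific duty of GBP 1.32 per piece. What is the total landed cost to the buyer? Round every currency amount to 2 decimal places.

FOB: the seller bears costs until goods are on board at the origin port; the buyer bears freight, insurance and all costs thereafter.
Already in the invoice (seller's account under FOB): inland to port, export clearance, origin terminal — exclude.
CIF value = FOB price + freight + insurance = 126596.38 + 3553.88 + 88.26 = 130238.52
Import duty = 9780 × 1.32 = 12909.60
Buyer bears: freight 3553.88 + insurance 88.26 + destination terminal 1202.63 + brokerage 330.25 + duty 12909.60 = 18084.62
Landed cost = invoice 126596.38 + 18084.62 = 144681.00

Total landed cost: GBP 144681.00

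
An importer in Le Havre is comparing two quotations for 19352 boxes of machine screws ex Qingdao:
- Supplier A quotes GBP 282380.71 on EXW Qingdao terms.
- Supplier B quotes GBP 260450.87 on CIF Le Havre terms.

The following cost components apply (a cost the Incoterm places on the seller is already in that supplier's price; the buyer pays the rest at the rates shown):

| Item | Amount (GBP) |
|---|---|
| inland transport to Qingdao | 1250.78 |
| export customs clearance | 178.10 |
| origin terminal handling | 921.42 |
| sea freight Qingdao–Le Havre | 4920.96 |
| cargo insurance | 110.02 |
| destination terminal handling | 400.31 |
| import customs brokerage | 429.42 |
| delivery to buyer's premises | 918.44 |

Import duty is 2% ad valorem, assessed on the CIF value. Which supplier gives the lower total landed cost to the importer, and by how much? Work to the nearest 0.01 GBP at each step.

Supplier A (EXW):
CIF value = EXW price + inland to port + export clearance + origin terminal + freight + insurance = 282380.71 + 1250.78 + 178.10 + 921.42 + 4920.96 + 110.02 = 289761.99
Import duty = 289761.99 × 2% = 5795.24
Buyer bears (A): 1250.78 + 178.10 + 921.42 + 4920.96 + 110.02 + 400.31 + 429.42 + 918.44 = 9129.45
Landed cost (A) = invoice 282380.71 + 9129.45 + duty 5795.24 = 297305.40
Supplier B (CIF):
The CIF price already equals the CIF value: 260450.87
Import duty = 260450.87 × 2% = 5209.02
Buyer bears (B): 400.31 + 429.42 + 918.44 = 1748.17
Landed cost (B) = invoice 260450.87 + 1748.17 + duty 5209.02 = 267408.06
Difference = |297305.40 − 267408.06| = 29897.34

Supplier B is cheaper by GBP 29897.34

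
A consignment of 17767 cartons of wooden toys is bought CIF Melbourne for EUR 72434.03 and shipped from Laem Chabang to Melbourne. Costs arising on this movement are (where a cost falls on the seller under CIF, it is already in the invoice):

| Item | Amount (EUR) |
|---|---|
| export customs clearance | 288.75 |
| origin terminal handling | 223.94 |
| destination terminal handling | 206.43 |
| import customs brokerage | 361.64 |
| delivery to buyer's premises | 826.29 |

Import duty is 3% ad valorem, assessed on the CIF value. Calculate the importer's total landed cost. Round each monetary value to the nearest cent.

CIF: the seller pays costs through ocean freight and marine insurance to the destination port.
Already in the invoice (seller's account under CIF): export clearance, origin terminal — exclude.
The CIF price already equals the CIF value: 72434.03
Import duty = 72434.03 × 3% = 2173.02
Buyer bears: destination terminal 206.43 + brokerage 361.64 + delivery 826.29 + duty 2173.02 = 3567.38
Landed cost = invoice 72434.03 + 3567.38 = 76001.41

Total landed cost: EUR 76001.41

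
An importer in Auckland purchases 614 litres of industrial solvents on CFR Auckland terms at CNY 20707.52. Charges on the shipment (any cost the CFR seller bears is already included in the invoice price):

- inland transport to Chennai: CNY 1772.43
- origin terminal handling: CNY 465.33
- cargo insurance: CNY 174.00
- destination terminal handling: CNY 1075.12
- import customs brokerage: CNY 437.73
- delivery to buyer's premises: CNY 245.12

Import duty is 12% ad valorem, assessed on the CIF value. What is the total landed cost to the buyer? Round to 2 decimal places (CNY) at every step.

Total landed cost: CNY 25145.27

CFR: the seller pays costs through ocean freight to the destination port, but not insurance.
Already in the invoice (seller's account under CFR): inland to port, origin terminal — exclude.
CIF value = CFR price + insurance = 20707.52 + 174.00 = 20881.52
Import duty = 20881.52 × 12% = 2505.78
Buyer bears: insurance 174.00 + destination terminal 1075.12 + brokerage 437.73 + delivery 245.12 + duty 2505.78 = 4437.75
Landed cost = invoice 20707.52 + 4437.75 = 25145.27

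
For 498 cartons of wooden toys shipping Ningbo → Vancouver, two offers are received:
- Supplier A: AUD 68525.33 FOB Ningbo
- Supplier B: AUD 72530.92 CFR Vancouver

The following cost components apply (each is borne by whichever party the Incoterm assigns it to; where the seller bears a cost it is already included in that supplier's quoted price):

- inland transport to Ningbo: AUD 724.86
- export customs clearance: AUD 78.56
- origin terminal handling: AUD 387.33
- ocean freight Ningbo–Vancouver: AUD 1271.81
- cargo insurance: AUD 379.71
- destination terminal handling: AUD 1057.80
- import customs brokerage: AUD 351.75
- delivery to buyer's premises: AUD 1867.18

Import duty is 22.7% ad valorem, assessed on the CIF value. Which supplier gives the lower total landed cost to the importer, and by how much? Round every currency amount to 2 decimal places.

Supplier A (FOB):
CIF value = FOB price + freight + insurance = 68525.33 + 1271.81 + 379.71 = 70176.85
Import duty = 70176.85 × 22.7% = 15930.14
Buyer bears (A): 1271.81 + 379.71 + 1057.80 + 351.75 + 1867.18 = 4928.25
Landed cost (A) = invoice 68525.33 + 4928.25 + duty 15930.14 = 89383.72
Supplier B (CFR):
CIF value = CFR price + insurance = 72530.92 + 379.71 = 72910.63
Import duty = 72910.63 × 22.7% = 16550.71
Buyer bears (B): 379.71 + 1057.80 + 351.75 + 1867.18 = 3656.44
Landed cost (B) = invoice 72530.92 + 3656.44 + duty 16550.71 = 92738.07
Difference = |89383.72 − 92738.07| = 3354.35

Supplier A is cheaper by AUD 3354.35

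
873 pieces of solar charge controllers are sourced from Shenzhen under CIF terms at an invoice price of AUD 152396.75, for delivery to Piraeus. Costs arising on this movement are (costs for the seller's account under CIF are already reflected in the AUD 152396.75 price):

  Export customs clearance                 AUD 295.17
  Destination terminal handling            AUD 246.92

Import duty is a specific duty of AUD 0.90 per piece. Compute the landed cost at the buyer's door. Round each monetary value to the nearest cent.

Total landed cost: AUD 153429.37

CIF: the seller pays costs through ocean freight and marine insurance to the destination port.
Already in the invoice (seller's account under CIF): export clearance — exclude.
The CIF price already equals the CIF value: 152396.75
Import duty = 873 × 0.90 = 785.70
Buyer bears: destination terminal 246.92 + duty 785.70 = 1032.62
Landed cost = invoice 152396.75 + 1032.62 = 153429.37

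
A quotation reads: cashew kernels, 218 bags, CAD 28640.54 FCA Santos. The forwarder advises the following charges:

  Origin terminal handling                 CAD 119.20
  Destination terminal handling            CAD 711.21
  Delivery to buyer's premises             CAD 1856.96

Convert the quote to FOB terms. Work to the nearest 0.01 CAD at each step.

Not relevant to the conversion: delivery, destination terminal — on the buyer under both terms; not part of either seller's price.
From FCA to FOB, the seller additionally bears: origin terminal.
FOB price = 28640.54 + 119.20 = 28759.74

FOB price: CAD 28759.74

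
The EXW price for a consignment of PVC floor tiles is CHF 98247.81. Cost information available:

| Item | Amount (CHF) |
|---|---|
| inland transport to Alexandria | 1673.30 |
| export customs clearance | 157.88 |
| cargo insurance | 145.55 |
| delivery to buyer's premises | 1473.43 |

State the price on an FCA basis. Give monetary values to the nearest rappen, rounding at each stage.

FCA price: CHF 100078.99

Not relevant to the conversion: insurance, delivery — on the buyer under both terms; not part of either seller's price.
From EXW to FCA, the seller additionally bears: inland to port, export clearance.
FCA price = 98247.81 + 1673.30 + 157.88 = 100078.99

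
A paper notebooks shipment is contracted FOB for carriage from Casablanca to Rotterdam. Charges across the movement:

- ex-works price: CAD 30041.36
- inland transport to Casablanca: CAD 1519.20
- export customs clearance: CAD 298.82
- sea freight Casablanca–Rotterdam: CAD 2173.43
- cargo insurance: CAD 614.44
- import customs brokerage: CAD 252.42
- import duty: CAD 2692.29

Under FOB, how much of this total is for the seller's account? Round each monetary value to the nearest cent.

Seller's account: CAD 31859.38

FOB: the seller bears costs until goods are on board at the origin port; the buyer bears freight, insurance and all costs thereafter.
Seller's account: goods 30041.36 + inland to port 1519.20 + export clearance 298.82 = 31859.38
Buyer's account: freight 2173.43 + insurance 614.44 + brokerage 252.42 + duty 2692.29 = 5732.58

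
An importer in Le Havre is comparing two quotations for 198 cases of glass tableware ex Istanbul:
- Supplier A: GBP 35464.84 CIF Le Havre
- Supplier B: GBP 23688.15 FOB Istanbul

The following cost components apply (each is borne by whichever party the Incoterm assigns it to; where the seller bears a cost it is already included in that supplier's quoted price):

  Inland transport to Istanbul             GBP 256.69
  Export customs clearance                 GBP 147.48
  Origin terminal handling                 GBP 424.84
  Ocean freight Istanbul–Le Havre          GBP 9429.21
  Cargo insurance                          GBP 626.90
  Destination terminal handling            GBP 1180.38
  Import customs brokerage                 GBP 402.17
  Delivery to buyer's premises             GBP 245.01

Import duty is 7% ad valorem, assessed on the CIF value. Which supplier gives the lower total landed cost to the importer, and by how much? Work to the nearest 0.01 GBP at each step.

Supplier A (CIF):
The CIF price already equals the CIF value: 35464.84
Import duty = 35464.84 × 7% = 2482.54
Buyer bears (A): 1180.38 + 402.17 + 245.01 = 1827.56
Landed cost (A) = invoice 35464.84 + 1827.56 + duty 2482.54 = 39774.94
Supplier B (FOB):
CIF value = FOB price + freight + insurance = 23688.15 + 9429.21 + 626.90 = 33744.26
Import duty = 33744.26 × 7% = 2362.10
Buyer bears (B): 9429.21 + 626.90 + 1180.38 + 402.17 + 245.01 = 11883.67
Landed cost (B) = invoice 23688.15 + 11883.67 + duty 2362.10 = 37933.92
Difference = |39774.94 − 37933.92| = 1841.02

Supplier B is cheaper by GBP 1841.02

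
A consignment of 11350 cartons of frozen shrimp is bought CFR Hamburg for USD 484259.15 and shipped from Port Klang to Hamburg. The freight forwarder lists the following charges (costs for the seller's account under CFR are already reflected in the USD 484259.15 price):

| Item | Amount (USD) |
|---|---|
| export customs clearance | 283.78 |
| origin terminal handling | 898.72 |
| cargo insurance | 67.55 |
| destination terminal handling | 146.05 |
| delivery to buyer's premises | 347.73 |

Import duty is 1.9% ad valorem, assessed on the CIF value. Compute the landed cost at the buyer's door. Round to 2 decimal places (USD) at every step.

Total landed cost: USD 494022.69

CFR: the seller pays costs through ocean freight to the destination port, but not insurance.
Already in the invoice (seller's account under CFR): export clearance, origin terminal — exclude.
CIF value = CFR price + insurance = 484259.15 + 67.55 = 484326.70
Import duty = 484326.70 × 1.9% = 9202.21
Buyer bears: insurance 67.55 + destination terminal 146.05 + delivery 347.73 + duty 9202.21 = 9763.54
Landed cost = invoice 484259.15 + 9763.54 = 494022.69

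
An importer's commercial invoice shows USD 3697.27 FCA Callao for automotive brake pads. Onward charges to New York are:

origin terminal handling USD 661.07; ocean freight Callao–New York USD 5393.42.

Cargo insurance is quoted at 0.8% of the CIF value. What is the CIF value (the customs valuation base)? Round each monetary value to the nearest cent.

CIF value: USD 9830.40

Let C be the CIF value. C = FCA price + pre-shipment costs + freight + 0.8% × C
C − 0.8% × C = 3697.27 + 661.07 + 5393.42
0.992 × C = 9751.76
C = 9751.76 / 0.992 = 9830.40
Insurance premium = 0.8% × 9830.40 = 78.64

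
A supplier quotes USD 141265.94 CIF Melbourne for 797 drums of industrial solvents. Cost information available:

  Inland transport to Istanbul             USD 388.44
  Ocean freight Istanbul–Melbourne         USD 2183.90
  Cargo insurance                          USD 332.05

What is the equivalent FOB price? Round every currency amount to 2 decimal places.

Not relevant to the conversion: inland to port — on the seller under both CIF and FOB; already in the CIF price and stays in the FOB price.
From CIF to FOB, the seller no longer bears: freight, insurance.
FOB price = 141265.94 − 2183.90 − 332.05 = 138749.99

FOB price: USD 138749.99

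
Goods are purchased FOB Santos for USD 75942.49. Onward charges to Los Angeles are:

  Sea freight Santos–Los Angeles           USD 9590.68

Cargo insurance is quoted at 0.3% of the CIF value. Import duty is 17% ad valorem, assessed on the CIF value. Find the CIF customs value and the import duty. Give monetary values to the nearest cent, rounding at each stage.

CIF value: USD 85790.54; import duty: USD 14584.39

Let C be the CIF value. C = FOB price + freight + 0.3% × C
C − 0.3% × C = 75942.49 + 9590.68
0.997 × C = 85533.17
C = 85533.17 / 0.997 = 85790.54
Insurance premium = 0.3% × 85790.54 = 257.37
Import duty = 85790.54 × 17% = 14584.39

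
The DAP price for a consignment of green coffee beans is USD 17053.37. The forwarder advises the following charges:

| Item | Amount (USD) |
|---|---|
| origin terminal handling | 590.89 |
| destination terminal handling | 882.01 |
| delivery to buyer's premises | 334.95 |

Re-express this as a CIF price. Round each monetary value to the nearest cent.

Not relevant to the conversion: origin terminal — on the seller under both DAP and CIF; already in the DAP price and stays in the CIF price.
From DAP to CIF, the seller no longer bears: destination terminal, delivery.
CIF price = 17053.37 − 882.01 − 334.95 = 15836.41

CIF price: USD 15836.41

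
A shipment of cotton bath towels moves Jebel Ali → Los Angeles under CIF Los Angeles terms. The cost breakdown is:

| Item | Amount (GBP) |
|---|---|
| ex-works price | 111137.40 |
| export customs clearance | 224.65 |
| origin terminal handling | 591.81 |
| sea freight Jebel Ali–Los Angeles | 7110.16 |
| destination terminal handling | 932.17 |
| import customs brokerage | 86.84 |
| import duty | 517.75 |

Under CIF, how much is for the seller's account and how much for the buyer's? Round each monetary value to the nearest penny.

CIF: the seller pays costs through ocean freight and marine insurance to the destination port.
Seller's account: goods 111137.40 + export clearance 224.65 + origin terminal 591.81 + freight 7110.16 = 119064.02
Buyer's account: destination terminal 932.17 + brokerage 86.84 + duty 517.75 = 1536.76

Seller: GBP 119064.02; buyer: GBP 1536.76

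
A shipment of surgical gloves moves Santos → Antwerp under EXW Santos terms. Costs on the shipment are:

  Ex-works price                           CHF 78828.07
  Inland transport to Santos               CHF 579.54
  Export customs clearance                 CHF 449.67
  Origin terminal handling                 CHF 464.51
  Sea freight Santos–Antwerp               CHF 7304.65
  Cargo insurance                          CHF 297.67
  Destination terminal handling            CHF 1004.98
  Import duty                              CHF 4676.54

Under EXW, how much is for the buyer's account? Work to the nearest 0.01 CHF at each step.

Buyer's account: CHF 14777.56

EXW: the seller makes goods available at their premises; the buyer bears all onward costs.
Seller's account: goods 78828.07 = 78828.07
Buyer's account: inland to port 579.54 + export clearance 449.67 + origin terminal 464.51 + freight 7304.65 + insurance 297.67 + destination terminal 1004.98 + duty 4676.54 = 14777.56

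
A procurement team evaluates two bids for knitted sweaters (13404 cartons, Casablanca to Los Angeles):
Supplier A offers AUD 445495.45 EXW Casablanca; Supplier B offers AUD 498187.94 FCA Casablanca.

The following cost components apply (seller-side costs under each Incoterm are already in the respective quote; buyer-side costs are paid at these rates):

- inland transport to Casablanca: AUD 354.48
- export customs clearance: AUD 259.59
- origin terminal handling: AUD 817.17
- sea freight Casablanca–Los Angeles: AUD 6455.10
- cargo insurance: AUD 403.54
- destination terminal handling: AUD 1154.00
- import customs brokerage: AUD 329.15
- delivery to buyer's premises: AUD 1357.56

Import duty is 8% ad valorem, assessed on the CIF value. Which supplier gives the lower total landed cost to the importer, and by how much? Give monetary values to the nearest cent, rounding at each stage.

Supplier A (EXW):
CIF value = EXW price + inland to port + export clearance + origin terminal + freight + insurance = 445495.45 + 354.48 + 259.59 + 817.17 + 6455.10 + 403.54 = 453785.33
Import duty = 453785.33 × 8% = 36302.83
Buyer bears (A): 354.48 + 259.59 + 817.17 + 6455.10 + 403.54 + 1154.00 + 329.15 + 1357.56 = 11130.59
Landed cost (A) = invoice 445495.45 + 11130.59 + duty 36302.83 = 492928.87
Supplier B (FCA):
CIF value = FCA price + origin terminal + freight + insurance = 498187.94 + 817.17 + 6455.10 + 403.54 = 505863.75
Import duty = 505863.75 × 8% = 40469.10
Buyer bears (B): 817.17 + 6455.10 + 403.54 + 1154.00 + 329.15 + 1357.56 = 10516.52
Landed cost (B) = invoice 498187.94 + 10516.52 + duty 40469.10 = 549173.56
Difference = |492928.87 − 549173.56| = 56244.69

Supplier A is cheaper by AUD 56244.69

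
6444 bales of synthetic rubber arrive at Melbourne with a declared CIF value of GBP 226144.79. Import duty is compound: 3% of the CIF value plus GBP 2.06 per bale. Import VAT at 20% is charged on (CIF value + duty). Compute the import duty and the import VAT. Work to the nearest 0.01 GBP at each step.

Import duty: GBP 20058.98; import VAT: GBP 49240.75

Ad valorem component: 226144.79 × 3% = 6784.34
Specific component: 6444 × 2.06 = 13274.64
Import duty = 6784.34 + 13274.64 = 20058.98
VAT base = CIF + duty = 226144.79 + 20058.98 = 246203.77
Import VAT = 246203.77 × 20% = 49240.75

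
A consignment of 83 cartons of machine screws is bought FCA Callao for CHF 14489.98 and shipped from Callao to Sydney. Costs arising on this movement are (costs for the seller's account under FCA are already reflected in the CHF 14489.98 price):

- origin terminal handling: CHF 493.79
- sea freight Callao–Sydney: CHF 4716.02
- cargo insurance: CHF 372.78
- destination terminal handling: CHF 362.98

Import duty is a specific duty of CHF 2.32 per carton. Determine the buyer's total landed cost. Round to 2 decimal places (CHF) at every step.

FCA: the seller delivers export-cleared goods to the carrier; the buyer bears costs from that point.
CIF value = FCA price + origin terminal + freight + insurance = 14489.98 + 493.79 + 4716.02 + 372.78 = 20072.57
Import duty = 83 × 2.32 = 192.56
Buyer bears: origin terminal 493.79 + freight 4716.02 + insurance 372.78 + destination terminal 362.98 + duty 192.56 = 6138.13
Landed cost = invoice 14489.98 + 6138.13 = 20628.11

Total landed cost: CHF 20628.11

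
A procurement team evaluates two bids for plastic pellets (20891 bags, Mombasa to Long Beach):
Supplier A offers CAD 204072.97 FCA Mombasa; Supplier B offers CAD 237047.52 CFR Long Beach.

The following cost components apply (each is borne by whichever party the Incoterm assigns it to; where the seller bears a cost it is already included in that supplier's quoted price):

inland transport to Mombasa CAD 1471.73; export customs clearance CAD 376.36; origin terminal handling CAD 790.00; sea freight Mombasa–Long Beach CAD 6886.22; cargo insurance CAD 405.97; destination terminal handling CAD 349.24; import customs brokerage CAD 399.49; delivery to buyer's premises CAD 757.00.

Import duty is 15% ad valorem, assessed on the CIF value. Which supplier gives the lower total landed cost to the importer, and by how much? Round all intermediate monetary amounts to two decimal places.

Supplier A is cheaper by CAD 29093.08

Supplier A (FCA):
CIF value = FCA price + origin terminal + freight + insurance = 204072.97 + 790.00 + 6886.22 + 405.97 = 212155.16
Import duty = 212155.16 × 15% = 31823.27
Buyer bears (A): 790.00 + 6886.22 + 405.97 + 349.24 + 399.49 + 757.00 = 9587.92
Landed cost (A) = invoice 204072.97 + 9587.92 + duty 31823.27 = 245484.16
Supplier B (CFR):
CIF value = CFR price + insurance = 237047.52 + 405.97 = 237453.49
Import duty = 237453.49 × 15% = 35618.02
Buyer bears (B): 405.97 + 349.24 + 399.49 + 757.00 = 1911.70
Landed cost (B) = invoice 237047.52 + 1911.70 + duty 35618.02 = 274577.24
Difference = |245484.16 − 274577.24| = 29093.08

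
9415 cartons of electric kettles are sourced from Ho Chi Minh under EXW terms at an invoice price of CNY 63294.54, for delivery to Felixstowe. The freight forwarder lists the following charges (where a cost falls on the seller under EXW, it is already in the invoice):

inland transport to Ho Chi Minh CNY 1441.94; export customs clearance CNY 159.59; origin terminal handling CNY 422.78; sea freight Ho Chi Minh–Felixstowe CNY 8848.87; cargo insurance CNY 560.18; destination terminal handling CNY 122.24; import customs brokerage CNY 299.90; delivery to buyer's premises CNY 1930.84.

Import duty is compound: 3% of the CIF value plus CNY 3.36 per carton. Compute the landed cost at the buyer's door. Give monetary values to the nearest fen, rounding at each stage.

Total landed cost: CNY 110957.12

EXW: the seller makes goods available at their premises; the buyer bears all onward costs.
CIF value = EXW price + inland to port + export clearance + origin terminal + freight + insurance = 63294.54 + 1441.94 + 159.59 + 422.78 + 8848.87 + 560.18 = 74727.90
Ad valorem component: 74727.90 × 3% = 2241.84
Specific component: 9415 × 3.36 = 31634.40
Import duty = 2241.84 + 31634.40 = 33876.24
Buyer bears: inland to port 1441.94 + export clearance 159.59 + origin terminal 422.78 + freight 8848.87 + insurance 560.18 + destination terminal 122.24 + brokerage 299.90 + delivery 1930.84 + duty 33876.24 = 47662.58
Landed cost = invoice 63294.54 + 47662.58 = 110957.12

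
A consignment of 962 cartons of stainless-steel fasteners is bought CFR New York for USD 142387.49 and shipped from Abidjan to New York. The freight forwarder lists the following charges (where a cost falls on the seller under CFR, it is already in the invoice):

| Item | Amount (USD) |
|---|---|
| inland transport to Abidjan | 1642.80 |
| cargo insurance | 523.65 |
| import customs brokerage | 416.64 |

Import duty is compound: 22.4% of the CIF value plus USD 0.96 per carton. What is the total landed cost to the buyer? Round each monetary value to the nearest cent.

Total landed cost: USD 176263.40

CFR: the seller pays costs through ocean freight to the destination port, but not insurance.
Already in the invoice (seller's account under CFR): inland to port — exclude.
CIF value = CFR price + insurance = 142387.49 + 523.65 = 142911.14
Ad valorem component: 142911.14 × 22.4% = 32012.10
Specific component: 962 × 0.96 = 923.52
Import duty = 32012.10 + 923.52 = 32935.62
Buyer bears: insurance 523.65 + brokerage 416.64 + duty 32935.62 = 33875.91
Landed cost = invoice 142387.49 + 33875.91 = 176263.40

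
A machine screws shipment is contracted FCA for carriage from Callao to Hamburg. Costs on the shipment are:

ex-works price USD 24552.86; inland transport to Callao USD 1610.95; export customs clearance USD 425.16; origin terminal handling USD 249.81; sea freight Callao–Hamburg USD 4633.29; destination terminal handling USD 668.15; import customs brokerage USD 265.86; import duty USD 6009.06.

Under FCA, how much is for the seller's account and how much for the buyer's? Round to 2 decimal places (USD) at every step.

Seller: USD 26588.97; buyer: USD 11826.17

FCA: the seller delivers export-cleared goods to the carrier; the buyer bears costs from that point.
Seller's account: goods 24552.86 + inland to port 1610.95 + export clearance 425.16 = 26588.97
Buyer's account: origin terminal 249.81 + freight 4633.29 + destination terminal 668.15 + brokerage 265.86 + duty 6009.06 = 11826.17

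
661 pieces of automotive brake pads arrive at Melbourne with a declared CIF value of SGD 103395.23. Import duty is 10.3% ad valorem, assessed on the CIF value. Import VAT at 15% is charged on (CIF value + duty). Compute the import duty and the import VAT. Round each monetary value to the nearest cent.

Import duty = 103395.23 × 10.3% = 10649.71
VAT base = CIF + duty = 103395.23 + 10649.71 = 114044.94
Import VAT = 114044.94 × 15% = 17106.74

Import duty: SGD 10649.71; import VAT: SGD 17106.74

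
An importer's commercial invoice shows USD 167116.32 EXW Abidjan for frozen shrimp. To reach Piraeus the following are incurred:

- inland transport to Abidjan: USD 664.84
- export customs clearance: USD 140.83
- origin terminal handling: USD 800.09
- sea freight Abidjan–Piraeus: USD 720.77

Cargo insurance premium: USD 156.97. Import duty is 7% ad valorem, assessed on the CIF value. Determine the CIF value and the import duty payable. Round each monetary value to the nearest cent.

CIF = EXW price + pre-shipment costs + freight + insurance
CIF = 167116.32 + 664.84 + 140.83 + 800.09 + 720.77 + 156.97 = 169599.82
Import duty = 169599.82 × 7% = 11871.99

CIF value: USD 169599.82; import duty: USD 11871.99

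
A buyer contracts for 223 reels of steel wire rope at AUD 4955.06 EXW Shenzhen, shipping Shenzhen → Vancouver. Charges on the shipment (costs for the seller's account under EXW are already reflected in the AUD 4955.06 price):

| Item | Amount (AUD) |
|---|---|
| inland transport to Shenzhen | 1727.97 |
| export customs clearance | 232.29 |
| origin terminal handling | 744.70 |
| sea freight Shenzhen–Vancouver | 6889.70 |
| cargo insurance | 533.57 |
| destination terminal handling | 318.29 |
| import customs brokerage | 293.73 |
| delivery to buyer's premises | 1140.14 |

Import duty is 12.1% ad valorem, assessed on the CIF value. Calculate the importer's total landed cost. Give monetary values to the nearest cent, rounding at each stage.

Total landed cost: AUD 18660.53

EXW: the seller makes goods available at their premises; the buyer bears all onward costs.
CIF value = EXW price + inland to port + export clearance + origin terminal + freight + insurance = 4955.06 + 1727.97 + 232.29 + 744.70 + 6889.70 + 533.57 = 15083.29
Import duty = 15083.29 × 12.1% = 1825.08
Buyer bears: inland to port 1727.97 + export clearance 232.29 + origin terminal 744.70 + freight 6889.70 + insurance 533.57 + destination terminal 318.29 + brokerage 293.73 + delivery 1140.14 + duty 1825.08 = 13705.47
Landed cost = invoice 4955.06 + 13705.47 = 18660.53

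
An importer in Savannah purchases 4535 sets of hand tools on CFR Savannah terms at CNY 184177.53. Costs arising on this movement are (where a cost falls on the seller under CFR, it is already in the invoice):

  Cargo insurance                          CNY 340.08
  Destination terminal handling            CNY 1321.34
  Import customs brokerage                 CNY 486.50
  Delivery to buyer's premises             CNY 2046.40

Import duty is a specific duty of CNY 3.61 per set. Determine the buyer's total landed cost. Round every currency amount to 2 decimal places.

Total landed cost: CNY 204743.20

CFR: the seller pays costs through ocean freight to the destination port, but not insurance.
CIF value = CFR price + insurance = 184177.53 + 340.08 = 184517.61
Import duty = 4535 × 3.61 = 16371.35
Buyer bears: insurance 340.08 + destination terminal 1321.34 + brokerage 486.50 + delivery 2046.40 + duty 16371.35 = 20565.67
Landed cost = invoice 184177.53 + 20565.67 = 204743.20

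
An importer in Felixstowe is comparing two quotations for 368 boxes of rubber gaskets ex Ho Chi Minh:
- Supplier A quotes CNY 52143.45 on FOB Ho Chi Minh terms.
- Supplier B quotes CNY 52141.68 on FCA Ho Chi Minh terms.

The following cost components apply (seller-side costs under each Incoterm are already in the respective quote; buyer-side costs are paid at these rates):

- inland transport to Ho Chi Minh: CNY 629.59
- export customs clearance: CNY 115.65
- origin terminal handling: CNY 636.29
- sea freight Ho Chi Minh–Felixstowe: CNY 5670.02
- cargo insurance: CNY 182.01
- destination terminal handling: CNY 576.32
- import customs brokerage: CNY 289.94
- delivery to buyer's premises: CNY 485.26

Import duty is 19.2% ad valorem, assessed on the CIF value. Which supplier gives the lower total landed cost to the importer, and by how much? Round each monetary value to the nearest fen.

Supplier A is cheaper by CNY 756.35

Supplier A (FOB):
CIF value = FOB price + freight + insurance = 52143.45 + 5670.02 + 182.01 = 57995.48
Import duty = 57995.48 × 19.2% = 11135.13
Buyer bears (A): 5670.02 + 182.01 + 576.32 + 289.94 + 485.26 = 7203.55
Landed cost (A) = invoice 52143.45 + 7203.55 + duty 11135.13 = 70482.13
Supplier B (FCA):
CIF value = FCA price + origin terminal + freight + insurance = 52141.68 + 636.29 + 5670.02 + 182.01 = 58630.00
Import duty = 58630.00 × 19.2% = 11256.96
Buyer bears (B): 636.29 + 5670.02 + 182.01 + 576.32 + 289.94 + 485.26 = 7839.84
Landed cost (B) = invoice 52141.68 + 7839.84 + duty 11256.96 = 71238.48
Difference = |70482.13 − 71238.48| = 756.35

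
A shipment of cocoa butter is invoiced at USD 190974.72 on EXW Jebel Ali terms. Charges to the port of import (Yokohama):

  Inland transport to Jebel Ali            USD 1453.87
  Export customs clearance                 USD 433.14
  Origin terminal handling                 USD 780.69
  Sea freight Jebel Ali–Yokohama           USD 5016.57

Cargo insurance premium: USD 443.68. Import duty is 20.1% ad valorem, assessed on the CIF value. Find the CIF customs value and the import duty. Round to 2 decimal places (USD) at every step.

CIF value: USD 199102.67; import duty: USD 40019.64

CIF = EXW price + pre-shipment costs + freight + insurance
CIF = 190974.72 + 1453.87 + 433.14 + 780.69 + 5016.57 + 443.68 = 199102.67
Import duty = 199102.67 × 20.1% = 40019.64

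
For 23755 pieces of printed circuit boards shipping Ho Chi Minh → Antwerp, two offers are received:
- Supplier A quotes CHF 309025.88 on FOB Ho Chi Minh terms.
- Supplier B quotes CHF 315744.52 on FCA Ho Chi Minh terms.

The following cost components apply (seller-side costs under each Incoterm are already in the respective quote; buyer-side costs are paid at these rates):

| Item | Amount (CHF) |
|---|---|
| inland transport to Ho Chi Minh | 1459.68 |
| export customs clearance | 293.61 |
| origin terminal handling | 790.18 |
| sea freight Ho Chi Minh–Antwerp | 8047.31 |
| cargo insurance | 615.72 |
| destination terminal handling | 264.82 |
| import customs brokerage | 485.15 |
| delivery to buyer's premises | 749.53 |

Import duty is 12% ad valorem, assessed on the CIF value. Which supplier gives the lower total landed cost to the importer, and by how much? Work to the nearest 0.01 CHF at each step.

Supplier A is cheaper by CHF 8409.88

Supplier A (FOB):
CIF value = FOB price + freight + insurance = 309025.88 + 8047.31 + 615.72 = 317688.91
Import duty = 317688.91 × 12% = 38122.67
Buyer bears (A): 8047.31 + 615.72 + 264.82 + 485.15 + 749.53 = 10162.53
Landed cost (A) = invoice 309025.88 + 10162.53 + duty 38122.67 = 357311.08
Supplier B (FCA):
CIF value = FCA price + origin terminal + freight + insurance = 315744.52 + 790.18 + 8047.31 + 615.72 = 325197.73
Import duty = 325197.73 × 12% = 39023.73
Buyer bears (B): 790.18 + 8047.31 + 615.72 + 264.82 + 485.15 + 749.53 = 10952.71
Landed cost (B) = invoice 315744.52 + 10952.71 + duty 39023.73 = 365720.96
Difference = |357311.08 − 365720.96| = 8409.88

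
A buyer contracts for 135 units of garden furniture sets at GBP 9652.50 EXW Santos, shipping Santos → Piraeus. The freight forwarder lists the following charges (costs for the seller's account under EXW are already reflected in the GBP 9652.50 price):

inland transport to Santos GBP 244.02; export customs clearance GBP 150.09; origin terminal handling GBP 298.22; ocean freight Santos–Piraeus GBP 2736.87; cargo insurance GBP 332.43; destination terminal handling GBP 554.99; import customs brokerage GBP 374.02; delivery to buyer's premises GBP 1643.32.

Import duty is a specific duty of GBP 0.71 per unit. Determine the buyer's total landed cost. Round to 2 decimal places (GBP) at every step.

EXW: the seller makes goods available at their premises; the buyer bears all onward costs.
CIF value = EXW price + inland to port + export clearance + origin terminal + freight + insurance = 9652.50 + 244.02 + 150.09 + 298.22 + 2736.87 + 332.43 = 13414.13
Import duty = 135 × 0.71 = 95.85
Buyer bears: inland to port 244.02 + export clearance 150.09 + origin terminal 298.22 + freight 2736.87 + insurance 332.43 + destination terminal 554.99 + brokerage 374.02 + delivery 1643.32 + duty 95.85 = 6429.81
Landed cost = invoice 9652.50 + 6429.81 = 16082.31

Total landed cost: GBP 16082.31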